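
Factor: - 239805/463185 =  - 73/141 = - 3^ ( - 1) *47^( - 1)*73^1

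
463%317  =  146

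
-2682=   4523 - 7205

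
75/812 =75/812 = 0.09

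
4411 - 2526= 1885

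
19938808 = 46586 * 428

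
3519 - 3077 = 442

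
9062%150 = 62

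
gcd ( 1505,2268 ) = 7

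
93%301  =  93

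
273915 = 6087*45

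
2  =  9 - 7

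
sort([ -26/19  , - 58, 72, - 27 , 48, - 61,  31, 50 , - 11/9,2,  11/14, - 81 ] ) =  [  -  81, - 61, - 58, - 27, - 26/19,-11/9, 11/14, 2, 31, 48, 50, 72]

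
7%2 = 1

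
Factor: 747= 3^2*83^1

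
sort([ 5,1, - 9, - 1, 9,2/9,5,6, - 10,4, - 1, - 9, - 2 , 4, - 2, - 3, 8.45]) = [ - 10,- 9, - 9, - 3,  -  2, - 2 , - 1 ,  -  1,2/9,1,4,4,5,5,  6,8.45 , 9]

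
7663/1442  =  7663/1442 = 5.31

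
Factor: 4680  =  2^3*3^2 * 5^1*13^1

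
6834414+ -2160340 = 4674074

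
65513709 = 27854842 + 37658867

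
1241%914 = 327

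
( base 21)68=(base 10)134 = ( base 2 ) 10000110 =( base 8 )206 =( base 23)5J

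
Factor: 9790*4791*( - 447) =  - 2^1*3^2 * 5^1*11^1*89^1*149^1*1597^1 = - 20966038830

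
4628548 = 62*74654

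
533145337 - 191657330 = 341488007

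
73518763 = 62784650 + 10734113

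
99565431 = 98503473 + 1061958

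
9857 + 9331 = 19188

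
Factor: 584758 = 2^1*79^1*3701^1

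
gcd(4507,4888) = 1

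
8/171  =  8/171 = 0.05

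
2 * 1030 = 2060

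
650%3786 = 650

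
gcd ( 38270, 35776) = 86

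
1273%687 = 586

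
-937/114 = - 937/114 = - 8.22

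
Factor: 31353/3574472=2^(  -  3 )*3^1*7^1*11^( - 1 )*151^( - 1 ) * 269^( - 1) * 1493^1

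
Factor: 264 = 2^3*3^1*11^1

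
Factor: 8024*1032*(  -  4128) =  - 2^11*3^2*17^1*43^2*59^1=- 34183010304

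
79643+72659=152302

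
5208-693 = 4515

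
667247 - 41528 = 625719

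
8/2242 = 4/1121 = 0.00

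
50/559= 50/559 =0.09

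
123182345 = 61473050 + 61709295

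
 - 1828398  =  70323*( - 26)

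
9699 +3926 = 13625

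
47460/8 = 5932 + 1/2 = 5932.50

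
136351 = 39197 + 97154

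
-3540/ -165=236/11 = 21.45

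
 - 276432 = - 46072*6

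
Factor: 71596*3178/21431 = 2^3 * 7^2*29^(- 1)*227^1*739^( - 1) * 2557^1=227532088/21431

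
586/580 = 293/290= 1.01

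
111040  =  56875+54165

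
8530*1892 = 16138760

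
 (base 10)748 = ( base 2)1011101100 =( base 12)524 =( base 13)457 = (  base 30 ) os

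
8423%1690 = 1663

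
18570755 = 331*56105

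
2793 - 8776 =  - 5983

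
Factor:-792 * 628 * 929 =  - 462062304 = -  2^5*3^2*11^1*157^1*929^1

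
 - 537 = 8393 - 8930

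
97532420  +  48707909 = 146240329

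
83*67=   5561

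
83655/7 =83655/7 = 11950.71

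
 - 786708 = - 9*87412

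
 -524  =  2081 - 2605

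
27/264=9/88 = 0.10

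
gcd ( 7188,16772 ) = 2396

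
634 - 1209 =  - 575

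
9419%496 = 491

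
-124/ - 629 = 124/629 = 0.20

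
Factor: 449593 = 31^1*14503^1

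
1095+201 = 1296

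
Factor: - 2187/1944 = - 2^( - 3 ) * 3^2 = - 9/8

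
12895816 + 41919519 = 54815335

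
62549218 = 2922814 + 59626404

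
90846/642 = 141 + 54/107=   141.50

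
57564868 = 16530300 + 41034568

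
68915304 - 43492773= 25422531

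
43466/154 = 21733/77 = 282.25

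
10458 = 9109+1349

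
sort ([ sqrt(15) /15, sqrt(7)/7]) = [ sqrt(15 ) /15,sqrt(7 )/7 ] 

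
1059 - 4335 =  -3276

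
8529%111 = 93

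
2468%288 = 164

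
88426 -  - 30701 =119127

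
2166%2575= 2166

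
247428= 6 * 41238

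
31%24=7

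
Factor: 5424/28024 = 2^1 * 3^1*31^( - 1) = 6/31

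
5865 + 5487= 11352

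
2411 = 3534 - 1123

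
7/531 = 7/531 = 0.01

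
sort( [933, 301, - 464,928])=[ - 464,301,928, 933]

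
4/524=1/131  =  0.01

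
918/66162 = 153/11027 = 0.01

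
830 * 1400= 1162000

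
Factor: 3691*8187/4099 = 3^1*2729^1 *3691^1*4099^( - 1) = 30218217/4099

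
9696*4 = 38784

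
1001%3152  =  1001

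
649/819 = 649/819 = 0.79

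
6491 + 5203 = 11694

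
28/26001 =28/26001= 0.00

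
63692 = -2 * ( - 31846) 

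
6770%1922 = 1004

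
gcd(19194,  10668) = 42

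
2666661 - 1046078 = 1620583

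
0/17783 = 0 = 0.00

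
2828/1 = 2828  =  2828.00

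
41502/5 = 8300 + 2/5=8300.40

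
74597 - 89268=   -  14671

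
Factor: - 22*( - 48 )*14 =2^6*3^1*7^1*11^1 = 14784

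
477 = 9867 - 9390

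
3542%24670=3542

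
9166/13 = 705 + 1/13 =705.08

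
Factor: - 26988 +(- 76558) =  - 2^1*23^1*2251^1 = -  103546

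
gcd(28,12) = 4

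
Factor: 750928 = 2^4*46933^1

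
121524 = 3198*38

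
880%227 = 199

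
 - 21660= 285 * ( - 76)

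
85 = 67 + 18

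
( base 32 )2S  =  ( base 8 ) 134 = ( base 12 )78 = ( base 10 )92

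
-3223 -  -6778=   3555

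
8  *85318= 682544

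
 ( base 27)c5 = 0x149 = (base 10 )329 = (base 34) 9n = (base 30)at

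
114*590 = 67260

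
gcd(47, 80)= 1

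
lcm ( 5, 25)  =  25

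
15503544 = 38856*399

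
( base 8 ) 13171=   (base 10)5753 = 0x1679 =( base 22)bjb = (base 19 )fhf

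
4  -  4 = 0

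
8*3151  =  25208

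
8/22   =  4/11 = 0.36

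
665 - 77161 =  - 76496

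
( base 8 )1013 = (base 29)i1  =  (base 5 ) 4043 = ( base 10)523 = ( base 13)313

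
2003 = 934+1069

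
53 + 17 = 70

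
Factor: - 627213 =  - 3^1 * 209071^1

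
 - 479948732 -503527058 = - 983475790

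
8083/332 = 8083/332 =24.35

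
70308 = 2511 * 28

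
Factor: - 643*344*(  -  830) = 183589360 = 2^4*5^1*43^1 * 83^1*643^1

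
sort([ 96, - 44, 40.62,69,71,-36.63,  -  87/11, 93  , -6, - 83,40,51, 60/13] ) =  [-83 , - 44, -36.63, - 87/11  ,-6, 60/13,40,40.62,51, 69, 71, 93, 96]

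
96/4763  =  96/4763 = 0.02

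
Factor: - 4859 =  - 43^1*113^1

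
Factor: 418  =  2^1*11^1*19^1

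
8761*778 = 6816058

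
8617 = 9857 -1240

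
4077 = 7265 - 3188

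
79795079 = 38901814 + 40893265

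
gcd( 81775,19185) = 5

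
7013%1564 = 757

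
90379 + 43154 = 133533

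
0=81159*0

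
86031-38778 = 47253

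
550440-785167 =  - 234727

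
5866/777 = 838/111 = 7.55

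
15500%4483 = 2051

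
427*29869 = 12754063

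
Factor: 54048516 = 2^2*3^1 * 4504043^1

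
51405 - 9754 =41651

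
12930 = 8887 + 4043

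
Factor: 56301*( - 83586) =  - 2^1*3^2*7^2*383^1*13931^1 = - 4705975386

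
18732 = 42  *446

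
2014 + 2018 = 4032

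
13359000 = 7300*1830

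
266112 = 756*352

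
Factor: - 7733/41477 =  -11/59 = - 11^1*59^( - 1)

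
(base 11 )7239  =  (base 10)9601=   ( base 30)AK1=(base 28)c6p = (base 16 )2581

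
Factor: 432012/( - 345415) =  - 2^2*3^1*5^(-1)*37^1*71^( - 1) = -444/355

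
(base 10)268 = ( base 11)224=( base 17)FD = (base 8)414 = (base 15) 12D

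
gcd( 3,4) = 1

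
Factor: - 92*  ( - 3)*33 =2^2*3^2*11^1* 23^1 = 9108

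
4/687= 4/687 = 0.01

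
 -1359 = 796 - 2155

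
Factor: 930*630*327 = 2^2 * 3^4 * 5^2*7^1 * 31^1 *109^1 = 191589300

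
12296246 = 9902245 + 2394001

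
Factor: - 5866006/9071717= -2^1*31^1*331^( - 1) *27407^( - 1 )*94613^1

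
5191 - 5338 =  - 147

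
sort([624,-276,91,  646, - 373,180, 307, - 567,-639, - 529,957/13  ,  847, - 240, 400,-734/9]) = [ - 639,-567,-529,-373,-276, - 240, - 734/9, 957/13, 91,180, 307,400,624, 646, 847]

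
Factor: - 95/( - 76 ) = 5/4   =  2^(-2 ) * 5^1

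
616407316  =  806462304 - 190054988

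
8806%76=66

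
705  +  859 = 1564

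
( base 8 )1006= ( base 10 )518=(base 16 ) 206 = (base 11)431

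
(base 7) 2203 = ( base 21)1GA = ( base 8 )1423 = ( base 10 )787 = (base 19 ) 238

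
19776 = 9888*2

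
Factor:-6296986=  - 2^1*23^1*367^1*373^1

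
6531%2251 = 2029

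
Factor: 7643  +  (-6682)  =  961= 31^2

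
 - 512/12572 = -128/3143 = - 0.04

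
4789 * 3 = 14367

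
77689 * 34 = 2641426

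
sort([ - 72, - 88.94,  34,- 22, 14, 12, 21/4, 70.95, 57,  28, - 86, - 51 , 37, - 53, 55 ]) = [-88.94, -86,- 72 ,  -  53, - 51,-22, 21/4  ,  12, 14, 28,34, 37, 55, 57,70.95 ] 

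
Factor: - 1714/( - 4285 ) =2^1*5^( - 1)  =  2/5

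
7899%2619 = 42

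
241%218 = 23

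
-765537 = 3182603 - 3948140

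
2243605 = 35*64103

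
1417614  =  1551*914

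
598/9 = 598/9= 66.44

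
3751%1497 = 757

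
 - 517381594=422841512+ - 940223106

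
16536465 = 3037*5445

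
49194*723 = 35567262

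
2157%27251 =2157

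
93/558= 1/6 = 0.17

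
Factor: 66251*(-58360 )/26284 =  -966602090/6571= - 2^1*5^1*97^1*683^1*1459^1*6571^( - 1)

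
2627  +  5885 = 8512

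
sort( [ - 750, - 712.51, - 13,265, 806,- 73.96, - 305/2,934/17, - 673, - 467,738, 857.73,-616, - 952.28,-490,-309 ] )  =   [ - 952.28, - 750, - 712.51,  -  673, - 616, - 490, - 467, - 309, - 305/2, - 73.96,  -  13 , 934/17, 265, 738,806, 857.73]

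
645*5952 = 3839040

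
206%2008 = 206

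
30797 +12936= 43733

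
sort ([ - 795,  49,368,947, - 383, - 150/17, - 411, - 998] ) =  [-998,-795,  -  411, -383, - 150/17, 49, 368,947 ]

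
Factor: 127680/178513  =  2^6 * 3^1 *5^1 * 7^1 * 19^1*178513^( - 1 ) 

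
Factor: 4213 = 11^1*383^1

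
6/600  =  1/100 = 0.01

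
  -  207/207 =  -1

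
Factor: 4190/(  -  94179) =-2^1 * 3^ ( - 1 )*5^1*419^1*31393^( - 1 )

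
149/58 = 2+33/58 = 2.57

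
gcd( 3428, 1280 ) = 4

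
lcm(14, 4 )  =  28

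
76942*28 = 2154376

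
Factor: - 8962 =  - 2^1 * 4481^1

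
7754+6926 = 14680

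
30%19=11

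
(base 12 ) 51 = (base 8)75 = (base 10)61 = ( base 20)31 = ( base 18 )37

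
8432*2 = 16864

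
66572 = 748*89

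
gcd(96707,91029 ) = 1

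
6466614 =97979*66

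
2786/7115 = 2786/7115=0.39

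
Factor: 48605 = 5^1*9721^1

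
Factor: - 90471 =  - 3^1* 53^1 * 569^1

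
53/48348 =53/48348 = 0.00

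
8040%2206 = 1422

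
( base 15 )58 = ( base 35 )2D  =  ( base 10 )83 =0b1010011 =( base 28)2R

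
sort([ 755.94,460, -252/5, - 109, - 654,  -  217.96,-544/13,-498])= [  -  654, - 498, - 217.96, - 109  ,  -  252/5,-544/13,460,755.94]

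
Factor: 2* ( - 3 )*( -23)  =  2^1* 3^1 * 23^1 = 138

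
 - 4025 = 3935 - 7960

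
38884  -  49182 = - 10298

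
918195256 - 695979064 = 222216192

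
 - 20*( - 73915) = 1478300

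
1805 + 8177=9982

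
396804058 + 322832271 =719636329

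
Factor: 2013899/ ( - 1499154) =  - 2^( - 1) * 3^( - 1)*249859^( - 1 ) *2013899^1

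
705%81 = 57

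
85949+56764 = 142713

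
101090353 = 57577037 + 43513316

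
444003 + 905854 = 1349857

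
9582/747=3194/249 = 12.83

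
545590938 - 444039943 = 101550995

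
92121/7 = 13160 + 1/7 = 13160.14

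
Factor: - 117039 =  -3^1*13^1*3001^1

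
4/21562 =2/10781 = 0.00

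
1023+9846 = 10869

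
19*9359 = 177821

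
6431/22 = 6431/22 =292.32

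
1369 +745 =2114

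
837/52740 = 93/5860 = 0.02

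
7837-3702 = 4135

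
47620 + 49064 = 96684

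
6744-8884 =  - 2140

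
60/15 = 4 = 4.00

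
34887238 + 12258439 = 47145677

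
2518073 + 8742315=11260388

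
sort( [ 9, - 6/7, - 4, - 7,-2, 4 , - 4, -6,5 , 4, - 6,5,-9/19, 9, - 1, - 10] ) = [ - 10,-7, - 6,-6,-4, - 4, - 2, - 1,-6/7, - 9/19, 4 , 4,5, 5,9 , 9]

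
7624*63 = 480312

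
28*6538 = 183064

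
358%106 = 40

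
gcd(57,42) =3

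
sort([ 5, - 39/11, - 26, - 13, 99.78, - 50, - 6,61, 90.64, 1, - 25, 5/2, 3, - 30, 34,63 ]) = [  -  50, - 30, - 26, - 25, - 13, - 6,-39/11, 1, 5/2,3,5, 34, 61, 63, 90.64,  99.78]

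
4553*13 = 59189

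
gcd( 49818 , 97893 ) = 3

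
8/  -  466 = -4/233 = -0.02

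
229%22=9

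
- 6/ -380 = 3/190 = 0.02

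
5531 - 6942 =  - 1411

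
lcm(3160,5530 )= 22120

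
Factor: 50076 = 2^2 * 3^2*13^1*107^1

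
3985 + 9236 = 13221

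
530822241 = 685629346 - 154807105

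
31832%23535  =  8297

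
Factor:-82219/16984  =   - 2^(-3 )*11^( - 1 )*193^( - 1)*82219^1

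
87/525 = 29/175 = 0.17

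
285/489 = 95/163 = 0.58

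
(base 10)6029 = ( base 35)4W9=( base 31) 68f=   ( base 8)13615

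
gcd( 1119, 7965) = 3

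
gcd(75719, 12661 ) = 1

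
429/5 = 429/5 = 85.80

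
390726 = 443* 882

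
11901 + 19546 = 31447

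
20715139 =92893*223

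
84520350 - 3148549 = 81371801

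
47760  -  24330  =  23430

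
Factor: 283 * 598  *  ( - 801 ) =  - 135556434 = - 2^1 *3^2*13^1*23^1*89^1*283^1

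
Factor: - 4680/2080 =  -9/4 = - 2^ (- 2)*3^2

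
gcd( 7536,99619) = 1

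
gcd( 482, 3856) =482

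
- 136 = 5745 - 5881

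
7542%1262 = 1232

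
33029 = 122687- 89658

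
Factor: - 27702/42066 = -27/41 = -3^3 * 41^( - 1)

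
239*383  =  91537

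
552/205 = 2  +  142/205 = 2.69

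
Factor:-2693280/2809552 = - 168330/175597 = - 2^1*3^1*5^1*31^1*89^( - 1 )*181^1*1973^(-1)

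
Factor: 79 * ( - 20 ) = - 2^2 * 5^1*79^1 = - 1580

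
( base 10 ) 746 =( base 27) 10H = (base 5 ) 10441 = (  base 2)1011101010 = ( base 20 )1H6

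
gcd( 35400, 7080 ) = 7080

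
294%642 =294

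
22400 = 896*25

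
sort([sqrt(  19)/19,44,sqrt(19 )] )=[ sqrt( 19)/19, sqrt( 19),44]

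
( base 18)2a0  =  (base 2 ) 1100111100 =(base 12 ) 590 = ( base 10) 828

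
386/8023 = 386/8023 = 0.05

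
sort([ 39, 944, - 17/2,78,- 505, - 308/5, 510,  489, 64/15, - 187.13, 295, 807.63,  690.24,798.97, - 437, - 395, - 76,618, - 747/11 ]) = [-505, - 437,-395,- 187.13,- 76,-747/11,-308/5,-17/2, 64/15,39, 78, 295,489, 510,618, 690.24, 798.97,807.63,944 ] 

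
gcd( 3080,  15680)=280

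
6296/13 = 6296/13 = 484.31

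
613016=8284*74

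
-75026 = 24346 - 99372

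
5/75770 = 1/15154= 0.00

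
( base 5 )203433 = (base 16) 1A57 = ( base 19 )ICH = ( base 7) 25442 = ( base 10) 6743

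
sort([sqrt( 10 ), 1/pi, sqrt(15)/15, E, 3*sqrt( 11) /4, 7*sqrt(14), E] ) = [sqrt(15) /15, 1/pi, 3 *sqrt( 11) /4, E,E, sqrt( 10 ), 7*sqrt( 14 )] 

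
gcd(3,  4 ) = 1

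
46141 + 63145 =109286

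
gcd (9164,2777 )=1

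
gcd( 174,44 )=2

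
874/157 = 874/157 = 5.57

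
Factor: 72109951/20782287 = 3^ (-2 ) * 43^ ( - 1 )*83^( -1) * 647^( - 1 )*72109951^1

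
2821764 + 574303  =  3396067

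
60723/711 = 6747/79 = 85.41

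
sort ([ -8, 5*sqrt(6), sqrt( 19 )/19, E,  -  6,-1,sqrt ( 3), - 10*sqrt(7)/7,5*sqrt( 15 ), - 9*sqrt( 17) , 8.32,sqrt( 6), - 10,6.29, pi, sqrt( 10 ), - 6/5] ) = [ - 9*sqrt(17), - 10, - 8 , - 6,-10*sqrt( 7)/7, - 6/5, - 1,  sqrt( 19) /19,sqrt(3 ),  sqrt (6 ), E, pi, sqrt(10 ), 6.29, 8.32, 5*sqrt( 6),5*sqrt( 15)]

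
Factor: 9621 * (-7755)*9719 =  -725142899745 = - 3^3 *5^1*11^1 *47^1*1069^1*9719^1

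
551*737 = 406087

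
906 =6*151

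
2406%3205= 2406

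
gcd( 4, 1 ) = 1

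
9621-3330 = 6291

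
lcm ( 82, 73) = 5986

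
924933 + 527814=1452747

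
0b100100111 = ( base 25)bk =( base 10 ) 295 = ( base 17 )106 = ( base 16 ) 127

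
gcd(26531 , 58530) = 1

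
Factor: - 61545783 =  - 3^1*13^1*541^1*2917^1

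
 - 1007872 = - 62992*16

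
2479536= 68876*36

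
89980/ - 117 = - 770+110/117  =  -  769.06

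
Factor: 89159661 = 3^2 * 23^1*430723^1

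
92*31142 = 2865064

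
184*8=1472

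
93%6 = 3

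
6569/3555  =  1 + 3014/3555  =  1.85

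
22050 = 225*98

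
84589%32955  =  18679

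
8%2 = 0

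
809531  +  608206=1417737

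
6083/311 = 6083/311 = 19.56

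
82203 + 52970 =135173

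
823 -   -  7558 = 8381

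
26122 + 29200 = 55322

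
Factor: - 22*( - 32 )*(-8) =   -  5632 = - 2^9*11^1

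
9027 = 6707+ 2320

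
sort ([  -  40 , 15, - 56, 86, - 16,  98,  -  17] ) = [ - 56, - 40, - 17,  -  16 , 15,  86, 98 ]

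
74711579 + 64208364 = 138919943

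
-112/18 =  - 56/9 = -6.22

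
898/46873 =898/46873 = 0.02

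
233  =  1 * 233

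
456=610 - 154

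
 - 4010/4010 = -1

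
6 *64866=389196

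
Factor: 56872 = 2^3*7109^1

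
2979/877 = 3 + 348/877 = 3.40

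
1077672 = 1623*664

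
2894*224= 648256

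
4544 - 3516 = 1028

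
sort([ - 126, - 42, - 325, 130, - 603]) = [ - 603, -325, - 126, - 42,130 ]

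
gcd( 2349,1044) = 261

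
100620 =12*8385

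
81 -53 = 28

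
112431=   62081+50350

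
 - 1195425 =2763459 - 3958884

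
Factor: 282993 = 3^1*94331^1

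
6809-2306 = 4503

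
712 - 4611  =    -  3899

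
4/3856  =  1/964 = 0.00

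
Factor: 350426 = 2^1*83^1*2111^1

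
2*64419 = 128838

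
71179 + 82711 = 153890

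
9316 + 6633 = 15949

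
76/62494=38/31247 = 0.00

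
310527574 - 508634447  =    -  198106873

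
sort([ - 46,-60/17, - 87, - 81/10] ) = [ - 87, - 46,-81/10, - 60/17 ] 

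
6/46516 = 3/23258 = 0.00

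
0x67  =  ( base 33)34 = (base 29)3g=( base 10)103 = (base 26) 3P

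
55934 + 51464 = 107398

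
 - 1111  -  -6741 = 5630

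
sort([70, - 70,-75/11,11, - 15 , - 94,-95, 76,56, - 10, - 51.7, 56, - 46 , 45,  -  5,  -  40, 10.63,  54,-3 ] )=[ - 95 , - 94, - 70,-51.7,-46,-40,  -  15,-10, - 75/11, - 5, - 3, 10.63,11,  45, 54, 56,56,70, 76 ] 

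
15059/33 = 1369/3 = 456.33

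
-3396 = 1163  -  4559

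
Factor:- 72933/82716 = -2^( - 2 )*7^1 * 23^1*61^( - 1)*113^ ( - 1) * 151^1 = -24311/27572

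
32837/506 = 64 + 453/506 = 64.90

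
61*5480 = 334280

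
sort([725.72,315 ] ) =[ 315,725.72 ] 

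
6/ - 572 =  -3/286 = - 0.01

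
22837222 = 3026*7547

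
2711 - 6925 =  - 4214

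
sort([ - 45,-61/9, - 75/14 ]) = [  -  45 , - 61/9,  -  75/14 ]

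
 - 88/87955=- 88/87955  =  - 0.00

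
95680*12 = 1148160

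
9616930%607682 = 501700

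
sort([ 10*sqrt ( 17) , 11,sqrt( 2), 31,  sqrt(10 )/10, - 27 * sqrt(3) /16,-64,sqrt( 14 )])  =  [-64, - 27  *sqrt(3) /16,sqrt(10) /10, sqrt(2),sqrt(14 ), 11 , 31,10*sqrt( 17 )] 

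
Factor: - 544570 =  - 2^1*5^1*13^1* 59^1*71^1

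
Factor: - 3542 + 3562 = 2^2 * 5^1 = 20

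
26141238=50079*522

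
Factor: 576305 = 5^1*79^1*1459^1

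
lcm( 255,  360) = 6120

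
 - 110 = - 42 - 68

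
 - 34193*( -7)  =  239351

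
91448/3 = 30482 + 2/3 = 30482.67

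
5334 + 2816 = 8150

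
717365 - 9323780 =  - 8606415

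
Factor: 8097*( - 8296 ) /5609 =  - 67172712/5609 = - 2^3*3^1*17^1*61^1*71^( - 1)*79^(-1)*2699^1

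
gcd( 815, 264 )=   1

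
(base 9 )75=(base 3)2112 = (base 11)62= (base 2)1000100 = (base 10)68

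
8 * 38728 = 309824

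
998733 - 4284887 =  - 3286154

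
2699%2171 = 528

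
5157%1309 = 1230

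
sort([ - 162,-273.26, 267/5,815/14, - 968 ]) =[-968, - 273.26, - 162, 267/5,815/14 ] 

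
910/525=1 + 11/15 = 1.73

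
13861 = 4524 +9337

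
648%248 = 152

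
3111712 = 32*97241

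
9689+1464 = 11153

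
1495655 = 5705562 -4209907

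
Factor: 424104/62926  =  2^2* 3^1*41^1* 73^( - 1 )=   492/73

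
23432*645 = 15113640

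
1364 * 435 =593340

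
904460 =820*1103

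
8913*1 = 8913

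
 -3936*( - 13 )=51168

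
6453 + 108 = 6561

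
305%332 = 305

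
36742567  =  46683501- 9940934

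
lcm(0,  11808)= 0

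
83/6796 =83/6796 = 0.01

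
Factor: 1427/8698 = 2^ (- 1)*1427^1*4349^( - 1 ) 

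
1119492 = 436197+683295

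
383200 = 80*4790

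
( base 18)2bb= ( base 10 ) 857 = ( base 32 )qp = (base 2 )1101011001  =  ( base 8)1531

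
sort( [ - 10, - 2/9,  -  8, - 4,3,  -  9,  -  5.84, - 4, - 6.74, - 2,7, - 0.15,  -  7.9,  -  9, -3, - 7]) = [ - 10,-9,-9, - 8,-7.9,- 7,-6.74,-5.84, - 4,-4, -3 , - 2, - 2/9 ,  -  0.15, 3, 7]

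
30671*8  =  245368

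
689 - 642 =47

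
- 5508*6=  - 33048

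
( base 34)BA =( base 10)384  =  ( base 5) 3014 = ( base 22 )HA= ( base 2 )110000000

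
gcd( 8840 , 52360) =680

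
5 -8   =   - 3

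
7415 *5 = 37075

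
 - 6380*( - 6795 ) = 43352100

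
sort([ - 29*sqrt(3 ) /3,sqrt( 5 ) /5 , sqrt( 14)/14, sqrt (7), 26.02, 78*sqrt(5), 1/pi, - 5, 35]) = [ - 29 * sqrt ( 3 )/3, - 5, sqrt(14 ) /14, 1/pi, sqrt(5)/5, sqrt(  7),26.02,35,78 * sqrt(5)]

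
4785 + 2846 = 7631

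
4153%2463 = 1690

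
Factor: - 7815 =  - 3^1*5^1*521^1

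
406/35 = 11+3/5 =11.60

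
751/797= 751/797  =  0.94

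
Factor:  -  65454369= - 3^1*17^1*37^1*34687^1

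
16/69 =16/69 = 0.23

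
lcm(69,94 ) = 6486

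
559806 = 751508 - 191702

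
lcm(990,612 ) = 33660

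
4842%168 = 138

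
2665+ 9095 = 11760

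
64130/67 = 64130/67 = 957.16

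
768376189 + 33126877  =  801503066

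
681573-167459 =514114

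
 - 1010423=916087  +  -1926510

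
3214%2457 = 757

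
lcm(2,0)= 0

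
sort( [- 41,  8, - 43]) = [ - 43, -41, 8] 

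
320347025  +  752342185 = 1072689210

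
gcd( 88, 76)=4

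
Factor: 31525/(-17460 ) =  - 65/36 = -2^( - 2 )*3^( - 2 )*5^1*13^1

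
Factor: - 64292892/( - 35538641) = 2^2*3^1 *191^1*28051^1*35538641^( - 1) 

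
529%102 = 19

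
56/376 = 7/47= 0.15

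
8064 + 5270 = 13334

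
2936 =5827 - 2891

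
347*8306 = 2882182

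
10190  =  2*5095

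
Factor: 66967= 167^1*401^1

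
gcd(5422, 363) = 1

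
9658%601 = 42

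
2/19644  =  1/9822= 0.00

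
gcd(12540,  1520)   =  380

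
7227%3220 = 787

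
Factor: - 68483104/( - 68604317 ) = 2^5*97^( - 1 ) * 307^1*6971^1*707261^( - 1)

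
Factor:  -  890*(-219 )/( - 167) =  - 2^1* 3^1*5^1 * 73^1*89^1*167^(-1 )= -194910/167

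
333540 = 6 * 55590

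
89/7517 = 89/7517  =  0.01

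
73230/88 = 36615/44 = 832.16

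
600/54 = 100/9=11.11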